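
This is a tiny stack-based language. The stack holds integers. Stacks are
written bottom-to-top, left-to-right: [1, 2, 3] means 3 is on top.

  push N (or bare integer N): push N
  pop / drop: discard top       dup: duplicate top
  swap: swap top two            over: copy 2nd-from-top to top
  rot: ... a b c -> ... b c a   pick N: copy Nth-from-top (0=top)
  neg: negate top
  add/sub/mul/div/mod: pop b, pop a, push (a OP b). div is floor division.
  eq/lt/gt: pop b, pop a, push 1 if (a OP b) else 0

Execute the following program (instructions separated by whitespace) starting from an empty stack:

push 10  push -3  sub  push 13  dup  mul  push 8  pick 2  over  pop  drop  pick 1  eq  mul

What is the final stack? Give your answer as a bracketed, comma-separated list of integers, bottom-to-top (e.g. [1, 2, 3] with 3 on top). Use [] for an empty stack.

Answer: [13, 0]

Derivation:
After 'push 10': [10]
After 'push -3': [10, -3]
After 'sub': [13]
After 'push 13': [13, 13]
After 'dup': [13, 13, 13]
After 'mul': [13, 169]
After 'push 8': [13, 169, 8]
After 'pick 2': [13, 169, 8, 13]
After 'over': [13, 169, 8, 13, 8]
After 'pop': [13, 169, 8, 13]
After 'drop': [13, 169, 8]
After 'pick 1': [13, 169, 8, 169]
After 'eq': [13, 169, 0]
After 'mul': [13, 0]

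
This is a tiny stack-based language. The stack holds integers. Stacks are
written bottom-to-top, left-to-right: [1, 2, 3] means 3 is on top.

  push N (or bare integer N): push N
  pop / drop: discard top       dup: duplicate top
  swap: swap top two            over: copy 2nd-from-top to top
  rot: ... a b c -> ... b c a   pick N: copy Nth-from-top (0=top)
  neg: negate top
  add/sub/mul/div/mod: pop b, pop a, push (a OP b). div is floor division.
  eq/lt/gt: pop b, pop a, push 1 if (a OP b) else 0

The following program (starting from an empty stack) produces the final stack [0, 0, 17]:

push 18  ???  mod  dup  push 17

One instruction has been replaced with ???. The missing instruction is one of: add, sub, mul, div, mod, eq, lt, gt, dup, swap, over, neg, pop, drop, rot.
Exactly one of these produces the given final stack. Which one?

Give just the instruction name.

Answer: dup

Derivation:
Stack before ???: [18]
Stack after ???:  [18, 18]
The instruction that transforms [18] -> [18, 18] is: dup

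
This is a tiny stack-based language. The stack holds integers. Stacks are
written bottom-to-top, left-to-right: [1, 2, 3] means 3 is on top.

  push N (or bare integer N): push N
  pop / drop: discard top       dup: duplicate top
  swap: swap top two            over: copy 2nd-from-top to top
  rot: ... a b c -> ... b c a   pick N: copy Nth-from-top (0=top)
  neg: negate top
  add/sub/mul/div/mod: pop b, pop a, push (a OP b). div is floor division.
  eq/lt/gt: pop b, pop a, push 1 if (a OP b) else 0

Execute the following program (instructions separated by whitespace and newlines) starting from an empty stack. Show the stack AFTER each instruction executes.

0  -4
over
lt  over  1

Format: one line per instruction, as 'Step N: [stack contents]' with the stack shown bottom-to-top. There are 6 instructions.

Step 1: [0]
Step 2: [0, -4]
Step 3: [0, -4, 0]
Step 4: [0, 1]
Step 5: [0, 1, 0]
Step 6: [0, 1, 0, 1]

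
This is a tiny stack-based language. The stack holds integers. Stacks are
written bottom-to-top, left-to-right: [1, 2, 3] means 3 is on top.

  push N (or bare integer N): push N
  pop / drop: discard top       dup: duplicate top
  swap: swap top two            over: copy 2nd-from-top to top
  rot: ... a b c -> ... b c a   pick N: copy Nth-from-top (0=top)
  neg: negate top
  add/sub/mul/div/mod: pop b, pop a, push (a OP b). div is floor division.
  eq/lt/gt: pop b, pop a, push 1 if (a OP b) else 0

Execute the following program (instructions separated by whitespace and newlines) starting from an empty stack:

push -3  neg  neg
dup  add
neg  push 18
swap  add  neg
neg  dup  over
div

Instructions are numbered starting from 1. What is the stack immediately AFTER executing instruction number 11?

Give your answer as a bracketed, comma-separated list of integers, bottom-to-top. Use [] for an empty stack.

Step 1 ('push -3'): [-3]
Step 2 ('neg'): [3]
Step 3 ('neg'): [-3]
Step 4 ('dup'): [-3, -3]
Step 5 ('add'): [-6]
Step 6 ('neg'): [6]
Step 7 ('push 18'): [6, 18]
Step 8 ('swap'): [18, 6]
Step 9 ('add'): [24]
Step 10 ('neg'): [-24]
Step 11 ('neg'): [24]

Answer: [24]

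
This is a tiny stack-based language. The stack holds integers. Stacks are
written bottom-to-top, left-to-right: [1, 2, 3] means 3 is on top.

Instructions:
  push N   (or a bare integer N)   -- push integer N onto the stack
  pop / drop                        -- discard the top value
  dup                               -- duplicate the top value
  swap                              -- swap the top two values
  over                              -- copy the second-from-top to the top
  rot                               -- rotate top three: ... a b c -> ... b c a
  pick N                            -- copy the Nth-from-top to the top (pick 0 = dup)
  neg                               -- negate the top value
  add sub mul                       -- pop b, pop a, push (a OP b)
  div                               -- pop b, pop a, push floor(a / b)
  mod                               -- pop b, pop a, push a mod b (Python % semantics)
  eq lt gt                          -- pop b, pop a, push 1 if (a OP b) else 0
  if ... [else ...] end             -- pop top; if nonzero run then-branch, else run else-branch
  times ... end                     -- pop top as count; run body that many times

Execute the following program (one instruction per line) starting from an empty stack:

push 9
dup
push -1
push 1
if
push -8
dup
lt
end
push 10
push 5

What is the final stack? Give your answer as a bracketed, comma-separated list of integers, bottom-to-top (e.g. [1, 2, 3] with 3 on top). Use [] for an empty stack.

Answer: [9, 9, -1, 0, 10, 5]

Derivation:
After 'push 9': [9]
After 'dup': [9, 9]
After 'push -1': [9, 9, -1]
After 'push 1': [9, 9, -1, 1]
After 'if': [9, 9, -1]
After 'push -8': [9, 9, -1, -8]
After 'dup': [9, 9, -1, -8, -8]
After 'lt': [9, 9, -1, 0]
After 'push 10': [9, 9, -1, 0, 10]
After 'push 5': [9, 9, -1, 0, 10, 5]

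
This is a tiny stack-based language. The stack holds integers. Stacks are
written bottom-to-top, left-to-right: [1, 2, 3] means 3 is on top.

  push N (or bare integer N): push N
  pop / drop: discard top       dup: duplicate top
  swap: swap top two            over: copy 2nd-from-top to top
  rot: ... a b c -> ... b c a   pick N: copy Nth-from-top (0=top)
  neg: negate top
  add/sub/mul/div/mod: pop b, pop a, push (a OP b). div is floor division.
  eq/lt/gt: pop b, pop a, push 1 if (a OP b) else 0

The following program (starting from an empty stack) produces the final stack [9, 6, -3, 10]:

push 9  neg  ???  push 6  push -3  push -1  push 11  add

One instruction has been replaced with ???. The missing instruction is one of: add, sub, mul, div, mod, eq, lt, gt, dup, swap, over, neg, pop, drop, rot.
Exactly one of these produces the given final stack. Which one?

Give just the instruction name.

Stack before ???: [-9]
Stack after ???:  [9]
The instruction that transforms [-9] -> [9] is: neg

Answer: neg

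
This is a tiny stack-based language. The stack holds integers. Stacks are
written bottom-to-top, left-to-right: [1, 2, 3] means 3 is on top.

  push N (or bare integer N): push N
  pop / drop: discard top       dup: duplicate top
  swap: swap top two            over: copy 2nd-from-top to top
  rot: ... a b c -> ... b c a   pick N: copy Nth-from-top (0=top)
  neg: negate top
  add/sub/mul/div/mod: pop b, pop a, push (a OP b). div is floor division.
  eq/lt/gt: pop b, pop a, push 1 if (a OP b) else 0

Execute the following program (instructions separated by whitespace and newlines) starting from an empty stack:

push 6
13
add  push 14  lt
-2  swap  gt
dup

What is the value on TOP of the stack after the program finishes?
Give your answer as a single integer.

Answer: 0

Derivation:
After 'push 6': [6]
After 'push 13': [6, 13]
After 'add': [19]
After 'push 14': [19, 14]
After 'lt': [0]
After 'push -2': [0, -2]
After 'swap': [-2, 0]
After 'gt': [0]
After 'dup': [0, 0]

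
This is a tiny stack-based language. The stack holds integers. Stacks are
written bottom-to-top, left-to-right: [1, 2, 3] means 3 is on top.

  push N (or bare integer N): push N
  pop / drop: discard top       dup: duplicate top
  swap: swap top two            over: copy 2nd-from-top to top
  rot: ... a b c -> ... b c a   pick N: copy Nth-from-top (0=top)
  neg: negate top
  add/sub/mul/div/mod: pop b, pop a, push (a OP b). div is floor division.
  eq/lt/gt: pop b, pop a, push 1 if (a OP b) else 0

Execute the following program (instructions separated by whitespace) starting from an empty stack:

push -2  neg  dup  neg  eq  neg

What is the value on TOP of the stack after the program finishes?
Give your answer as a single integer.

After 'push -2': [-2]
After 'neg': [2]
After 'dup': [2, 2]
After 'neg': [2, -2]
After 'eq': [0]
After 'neg': [0]

Answer: 0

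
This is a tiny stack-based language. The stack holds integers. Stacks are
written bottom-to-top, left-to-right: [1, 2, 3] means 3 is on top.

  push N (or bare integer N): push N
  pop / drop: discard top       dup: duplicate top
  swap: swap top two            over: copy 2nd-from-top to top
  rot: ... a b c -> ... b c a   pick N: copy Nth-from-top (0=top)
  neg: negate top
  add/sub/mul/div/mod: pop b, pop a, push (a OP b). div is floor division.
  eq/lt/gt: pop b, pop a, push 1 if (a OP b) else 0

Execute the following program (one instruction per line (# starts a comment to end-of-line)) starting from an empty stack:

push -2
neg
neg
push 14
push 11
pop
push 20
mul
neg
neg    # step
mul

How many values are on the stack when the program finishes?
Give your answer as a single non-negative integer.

Answer: 1

Derivation:
After 'push -2': stack = [-2] (depth 1)
After 'neg': stack = [2] (depth 1)
After 'neg': stack = [-2] (depth 1)
After 'push 14': stack = [-2, 14] (depth 2)
After 'push 11': stack = [-2, 14, 11] (depth 3)
After 'pop': stack = [-2, 14] (depth 2)
After 'push 20': stack = [-2, 14, 20] (depth 3)
After 'mul': stack = [-2, 280] (depth 2)
After 'neg': stack = [-2, -280] (depth 2)
After 'neg': stack = [-2, 280] (depth 2)
After 'mul': stack = [-560] (depth 1)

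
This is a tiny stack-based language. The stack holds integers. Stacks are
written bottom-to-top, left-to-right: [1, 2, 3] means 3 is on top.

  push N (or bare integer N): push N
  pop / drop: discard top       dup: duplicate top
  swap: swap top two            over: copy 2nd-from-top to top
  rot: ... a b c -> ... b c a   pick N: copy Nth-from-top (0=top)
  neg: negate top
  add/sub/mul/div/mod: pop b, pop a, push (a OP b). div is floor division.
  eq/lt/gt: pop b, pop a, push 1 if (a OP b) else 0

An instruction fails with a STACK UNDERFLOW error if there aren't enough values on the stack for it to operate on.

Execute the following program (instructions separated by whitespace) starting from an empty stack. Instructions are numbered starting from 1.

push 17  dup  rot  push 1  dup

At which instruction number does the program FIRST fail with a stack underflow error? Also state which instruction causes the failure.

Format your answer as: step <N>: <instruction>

Answer: step 3: rot

Derivation:
Step 1 ('push 17'): stack = [17], depth = 1
Step 2 ('dup'): stack = [17, 17], depth = 2
Step 3 ('rot'): needs 3 value(s) but depth is 2 — STACK UNDERFLOW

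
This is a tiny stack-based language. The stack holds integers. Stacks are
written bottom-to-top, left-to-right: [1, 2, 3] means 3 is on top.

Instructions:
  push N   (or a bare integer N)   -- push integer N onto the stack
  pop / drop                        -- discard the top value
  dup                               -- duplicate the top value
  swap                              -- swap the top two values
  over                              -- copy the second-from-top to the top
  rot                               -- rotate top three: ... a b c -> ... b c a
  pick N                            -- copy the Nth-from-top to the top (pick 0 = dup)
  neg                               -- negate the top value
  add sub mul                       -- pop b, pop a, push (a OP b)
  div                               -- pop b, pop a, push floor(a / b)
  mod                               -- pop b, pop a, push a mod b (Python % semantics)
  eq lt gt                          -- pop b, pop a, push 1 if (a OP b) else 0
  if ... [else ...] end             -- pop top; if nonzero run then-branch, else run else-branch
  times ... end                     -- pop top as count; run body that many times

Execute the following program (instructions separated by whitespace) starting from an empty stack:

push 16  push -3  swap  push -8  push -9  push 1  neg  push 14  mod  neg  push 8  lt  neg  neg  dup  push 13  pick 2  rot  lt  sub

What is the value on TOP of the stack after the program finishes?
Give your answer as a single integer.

After 'push 16': [16]
After 'push -3': [16, -3]
After 'swap': [-3, 16]
After 'push -8': [-3, 16, -8]
After 'push -9': [-3, 16, -8, -9]
After 'push 1': [-3, 16, -8, -9, 1]
After 'neg': [-3, 16, -8, -9, -1]
After 'push 14': [-3, 16, -8, -9, -1, 14]
After 'mod': [-3, 16, -8, -9, 13]
After 'neg': [-3, 16, -8, -9, -13]
After 'push 8': [-3, 16, -8, -9, -13, 8]
After 'lt': [-3, 16, -8, -9, 1]
After 'neg': [-3, 16, -8, -9, -1]
After 'neg': [-3, 16, -8, -9, 1]
After 'dup': [-3, 16, -8, -9, 1, 1]
After 'push 13': [-3, 16, -8, -9, 1, 1, 13]
After 'pick 2': [-3, 16, -8, -9, 1, 1, 13, 1]
After 'rot': [-3, 16, -8, -9, 1, 13, 1, 1]
After 'lt': [-3, 16, -8, -9, 1, 13, 0]
After 'sub': [-3, 16, -8, -9, 1, 13]

Answer: 13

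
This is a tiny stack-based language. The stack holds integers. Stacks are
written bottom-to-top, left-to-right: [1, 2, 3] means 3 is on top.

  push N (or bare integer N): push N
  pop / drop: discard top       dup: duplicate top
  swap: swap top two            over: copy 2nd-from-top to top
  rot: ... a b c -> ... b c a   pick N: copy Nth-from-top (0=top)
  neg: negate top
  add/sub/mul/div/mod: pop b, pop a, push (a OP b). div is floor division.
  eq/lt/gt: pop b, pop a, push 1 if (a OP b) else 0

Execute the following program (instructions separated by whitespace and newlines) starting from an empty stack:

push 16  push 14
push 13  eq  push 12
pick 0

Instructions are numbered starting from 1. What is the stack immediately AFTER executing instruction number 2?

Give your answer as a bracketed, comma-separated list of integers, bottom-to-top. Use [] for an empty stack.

Answer: [16, 14]

Derivation:
Step 1 ('push 16'): [16]
Step 2 ('push 14'): [16, 14]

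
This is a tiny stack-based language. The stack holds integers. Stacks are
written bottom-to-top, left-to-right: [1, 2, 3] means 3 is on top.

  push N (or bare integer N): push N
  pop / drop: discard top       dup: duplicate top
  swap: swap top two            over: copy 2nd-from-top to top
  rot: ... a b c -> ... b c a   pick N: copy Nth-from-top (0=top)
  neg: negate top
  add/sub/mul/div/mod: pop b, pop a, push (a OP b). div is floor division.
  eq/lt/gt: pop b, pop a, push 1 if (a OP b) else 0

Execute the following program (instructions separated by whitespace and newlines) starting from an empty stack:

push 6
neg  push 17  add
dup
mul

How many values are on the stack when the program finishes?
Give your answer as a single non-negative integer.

Answer: 1

Derivation:
After 'push 6': stack = [6] (depth 1)
After 'neg': stack = [-6] (depth 1)
After 'push 17': stack = [-6, 17] (depth 2)
After 'add': stack = [11] (depth 1)
After 'dup': stack = [11, 11] (depth 2)
After 'mul': stack = [121] (depth 1)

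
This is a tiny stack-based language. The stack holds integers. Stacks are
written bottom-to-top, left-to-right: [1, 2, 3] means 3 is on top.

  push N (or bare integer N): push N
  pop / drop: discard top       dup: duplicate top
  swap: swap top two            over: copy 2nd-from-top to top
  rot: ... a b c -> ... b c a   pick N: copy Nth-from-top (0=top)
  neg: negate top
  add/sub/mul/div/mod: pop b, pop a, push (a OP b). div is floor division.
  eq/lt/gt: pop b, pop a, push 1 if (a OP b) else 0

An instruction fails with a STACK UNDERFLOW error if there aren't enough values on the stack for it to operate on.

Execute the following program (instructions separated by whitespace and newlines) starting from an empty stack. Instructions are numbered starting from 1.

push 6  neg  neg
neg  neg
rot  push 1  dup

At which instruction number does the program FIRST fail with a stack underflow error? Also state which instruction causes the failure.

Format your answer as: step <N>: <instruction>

Answer: step 6: rot

Derivation:
Step 1 ('push 6'): stack = [6], depth = 1
Step 2 ('neg'): stack = [-6], depth = 1
Step 3 ('neg'): stack = [6], depth = 1
Step 4 ('neg'): stack = [-6], depth = 1
Step 5 ('neg'): stack = [6], depth = 1
Step 6 ('rot'): needs 3 value(s) but depth is 1 — STACK UNDERFLOW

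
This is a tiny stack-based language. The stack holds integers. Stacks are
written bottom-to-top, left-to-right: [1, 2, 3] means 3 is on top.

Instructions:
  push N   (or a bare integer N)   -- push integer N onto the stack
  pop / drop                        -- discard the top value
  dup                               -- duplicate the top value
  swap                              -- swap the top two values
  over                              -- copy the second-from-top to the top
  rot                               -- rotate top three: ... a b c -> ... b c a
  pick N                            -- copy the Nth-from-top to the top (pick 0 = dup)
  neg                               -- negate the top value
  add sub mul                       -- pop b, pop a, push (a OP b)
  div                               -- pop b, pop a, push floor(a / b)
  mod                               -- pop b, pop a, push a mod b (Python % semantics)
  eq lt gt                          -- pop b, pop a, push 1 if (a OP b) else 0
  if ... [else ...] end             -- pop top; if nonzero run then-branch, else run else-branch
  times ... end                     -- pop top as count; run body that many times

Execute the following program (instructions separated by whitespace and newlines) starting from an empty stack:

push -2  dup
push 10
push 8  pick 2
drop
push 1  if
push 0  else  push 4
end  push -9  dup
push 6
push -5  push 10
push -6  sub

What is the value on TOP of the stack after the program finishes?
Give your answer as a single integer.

After 'push -2': [-2]
After 'dup': [-2, -2]
After 'push 10': [-2, -2, 10]
After 'push 8': [-2, -2, 10, 8]
After 'pick 2': [-2, -2, 10, 8, -2]
After 'drop': [-2, -2, 10, 8]
After 'push 1': [-2, -2, 10, 8, 1]
After 'if': [-2, -2, 10, 8]
After 'push 0': [-2, -2, 10, 8, 0]
After 'push -9': [-2, -2, 10, 8, 0, -9]
After 'dup': [-2, -2, 10, 8, 0, -9, -9]
After 'push 6': [-2, -2, 10, 8, 0, -9, -9, 6]
After 'push -5': [-2, -2, 10, 8, 0, -9, -9, 6, -5]
After 'push 10': [-2, -2, 10, 8, 0, -9, -9, 6, -5, 10]
After 'push -6': [-2, -2, 10, 8, 0, -9, -9, 6, -5, 10, -6]
After 'sub': [-2, -2, 10, 8, 0, -9, -9, 6, -5, 16]

Answer: 16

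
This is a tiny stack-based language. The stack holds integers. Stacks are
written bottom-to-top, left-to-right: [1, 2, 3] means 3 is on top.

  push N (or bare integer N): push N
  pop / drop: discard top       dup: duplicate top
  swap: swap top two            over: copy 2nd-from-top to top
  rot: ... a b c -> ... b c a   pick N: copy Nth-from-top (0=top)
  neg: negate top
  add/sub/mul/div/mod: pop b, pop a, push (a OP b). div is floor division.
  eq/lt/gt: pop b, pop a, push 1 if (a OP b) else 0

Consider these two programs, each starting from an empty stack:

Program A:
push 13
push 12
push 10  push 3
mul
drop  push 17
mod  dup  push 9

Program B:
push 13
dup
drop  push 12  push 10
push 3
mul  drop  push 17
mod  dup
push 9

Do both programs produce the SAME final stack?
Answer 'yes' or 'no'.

Answer: yes

Derivation:
Program A trace:
  After 'push 13': [13]
  After 'push 12': [13, 12]
  After 'push 10': [13, 12, 10]
  After 'push 3': [13, 12, 10, 3]
  After 'mul': [13, 12, 30]
  After 'drop': [13, 12]
  After 'push 17': [13, 12, 17]
  After 'mod': [13, 12]
  After 'dup': [13, 12, 12]
  After 'push 9': [13, 12, 12, 9]
Program A final stack: [13, 12, 12, 9]

Program B trace:
  After 'push 13': [13]
  After 'dup': [13, 13]
  After 'drop': [13]
  After 'push 12': [13, 12]
  After 'push 10': [13, 12, 10]
  After 'push 3': [13, 12, 10, 3]
  After 'mul': [13, 12, 30]
  After 'drop': [13, 12]
  After 'push 17': [13, 12, 17]
  After 'mod': [13, 12]
  After 'dup': [13, 12, 12]
  After 'push 9': [13, 12, 12, 9]
Program B final stack: [13, 12, 12, 9]
Same: yes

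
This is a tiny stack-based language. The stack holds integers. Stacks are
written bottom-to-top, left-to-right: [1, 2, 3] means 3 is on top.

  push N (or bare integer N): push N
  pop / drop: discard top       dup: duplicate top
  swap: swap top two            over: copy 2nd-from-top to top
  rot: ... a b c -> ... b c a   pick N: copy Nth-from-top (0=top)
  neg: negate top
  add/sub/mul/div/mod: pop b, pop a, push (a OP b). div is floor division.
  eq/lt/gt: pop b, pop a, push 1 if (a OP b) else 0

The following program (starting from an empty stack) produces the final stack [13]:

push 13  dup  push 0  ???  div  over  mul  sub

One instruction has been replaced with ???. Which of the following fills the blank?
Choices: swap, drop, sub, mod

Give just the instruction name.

Stack before ???: [13, 13, 0]
Stack after ???:  [13, 0, 13]
Checking each choice:
  swap: MATCH
  drop: stack underflow (need 2, have 1)
  sub: stack underflow (need 2, have 1)
  mod: modulo by zero


Answer: swap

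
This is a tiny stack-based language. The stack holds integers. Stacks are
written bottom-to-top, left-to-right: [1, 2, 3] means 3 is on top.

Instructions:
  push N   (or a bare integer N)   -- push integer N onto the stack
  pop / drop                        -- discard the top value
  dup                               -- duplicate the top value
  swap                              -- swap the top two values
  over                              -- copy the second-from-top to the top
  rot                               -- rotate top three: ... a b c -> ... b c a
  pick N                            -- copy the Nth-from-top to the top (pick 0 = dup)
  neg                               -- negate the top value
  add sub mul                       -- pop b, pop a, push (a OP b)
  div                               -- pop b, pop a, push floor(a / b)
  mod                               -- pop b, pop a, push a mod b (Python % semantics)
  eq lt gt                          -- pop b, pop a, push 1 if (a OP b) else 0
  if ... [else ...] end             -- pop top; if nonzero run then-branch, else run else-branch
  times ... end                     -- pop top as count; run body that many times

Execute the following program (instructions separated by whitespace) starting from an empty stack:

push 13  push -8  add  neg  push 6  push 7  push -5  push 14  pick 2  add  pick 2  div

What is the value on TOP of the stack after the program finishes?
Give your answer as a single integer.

Answer: 3

Derivation:
After 'push 13': [13]
After 'push -8': [13, -8]
After 'add': [5]
After 'neg': [-5]
After 'push 6': [-5, 6]
After 'push 7': [-5, 6, 7]
After 'push -5': [-5, 6, 7, -5]
After 'push 14': [-5, 6, 7, -5, 14]
After 'pick 2': [-5, 6, 7, -5, 14, 7]
After 'add': [-5, 6, 7, -5, 21]
After 'pick 2': [-5, 6, 7, -5, 21, 7]
After 'div': [-5, 6, 7, -5, 3]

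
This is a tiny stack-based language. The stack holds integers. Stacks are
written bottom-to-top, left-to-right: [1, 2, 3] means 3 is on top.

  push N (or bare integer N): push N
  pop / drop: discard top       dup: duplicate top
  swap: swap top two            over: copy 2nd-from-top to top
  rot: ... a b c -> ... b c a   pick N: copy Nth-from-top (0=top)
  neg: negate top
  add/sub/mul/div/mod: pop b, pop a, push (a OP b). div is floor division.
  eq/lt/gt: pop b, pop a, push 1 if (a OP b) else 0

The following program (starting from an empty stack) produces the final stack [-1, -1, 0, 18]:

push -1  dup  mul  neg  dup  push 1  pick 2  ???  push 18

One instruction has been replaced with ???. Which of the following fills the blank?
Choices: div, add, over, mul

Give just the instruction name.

Stack before ???: [-1, -1, 1, -1]
Stack after ???:  [-1, -1, 0]
Checking each choice:
  div: produces [-1, -1, -1, 18]
  add: MATCH
  over: produces [-1, -1, 1, -1, 1, 18]
  mul: produces [-1, -1, -1, 18]


Answer: add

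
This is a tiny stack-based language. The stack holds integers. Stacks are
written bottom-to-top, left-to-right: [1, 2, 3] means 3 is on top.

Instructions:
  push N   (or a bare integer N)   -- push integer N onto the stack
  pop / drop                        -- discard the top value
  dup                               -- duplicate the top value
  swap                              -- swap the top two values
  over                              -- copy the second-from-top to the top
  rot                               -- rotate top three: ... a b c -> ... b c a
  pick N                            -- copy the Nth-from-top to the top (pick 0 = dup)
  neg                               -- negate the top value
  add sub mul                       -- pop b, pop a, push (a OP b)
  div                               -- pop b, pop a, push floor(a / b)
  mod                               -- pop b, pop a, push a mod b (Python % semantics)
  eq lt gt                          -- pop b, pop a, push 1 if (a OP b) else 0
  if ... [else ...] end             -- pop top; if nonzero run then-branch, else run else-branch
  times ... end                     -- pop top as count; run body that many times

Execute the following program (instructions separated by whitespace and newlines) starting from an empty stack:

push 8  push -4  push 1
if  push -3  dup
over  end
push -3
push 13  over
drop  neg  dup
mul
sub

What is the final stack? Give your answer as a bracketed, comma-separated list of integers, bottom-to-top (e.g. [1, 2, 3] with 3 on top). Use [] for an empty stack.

Answer: [8, -4, -3, -3, -3, -172]

Derivation:
After 'push 8': [8]
After 'push -4': [8, -4]
After 'push 1': [8, -4, 1]
After 'if': [8, -4]
After 'push -3': [8, -4, -3]
After 'dup': [8, -4, -3, -3]
After 'over': [8, -4, -3, -3, -3]
After 'push -3': [8, -4, -3, -3, -3, -3]
After 'push 13': [8, -4, -3, -3, -3, -3, 13]
After 'over': [8, -4, -3, -3, -3, -3, 13, -3]
After 'drop': [8, -4, -3, -3, -3, -3, 13]
After 'neg': [8, -4, -3, -3, -3, -3, -13]
After 'dup': [8, -4, -3, -3, -3, -3, -13, -13]
After 'mul': [8, -4, -3, -3, -3, -3, 169]
After 'sub': [8, -4, -3, -3, -3, -172]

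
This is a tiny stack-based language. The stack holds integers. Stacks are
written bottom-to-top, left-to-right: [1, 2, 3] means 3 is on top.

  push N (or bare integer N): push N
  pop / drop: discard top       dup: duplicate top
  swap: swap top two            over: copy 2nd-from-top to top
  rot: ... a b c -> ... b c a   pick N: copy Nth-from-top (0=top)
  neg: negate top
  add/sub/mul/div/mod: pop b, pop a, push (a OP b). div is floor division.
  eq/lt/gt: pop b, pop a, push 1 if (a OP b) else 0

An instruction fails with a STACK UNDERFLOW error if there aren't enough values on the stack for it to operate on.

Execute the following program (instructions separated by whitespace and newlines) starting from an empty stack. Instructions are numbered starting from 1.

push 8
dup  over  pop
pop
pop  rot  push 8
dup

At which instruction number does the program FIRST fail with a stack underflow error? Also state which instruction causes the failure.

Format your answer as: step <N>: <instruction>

Answer: step 7: rot

Derivation:
Step 1 ('push 8'): stack = [8], depth = 1
Step 2 ('dup'): stack = [8, 8], depth = 2
Step 3 ('over'): stack = [8, 8, 8], depth = 3
Step 4 ('pop'): stack = [8, 8], depth = 2
Step 5 ('pop'): stack = [8], depth = 1
Step 6 ('pop'): stack = [], depth = 0
Step 7 ('rot'): needs 3 value(s) but depth is 0 — STACK UNDERFLOW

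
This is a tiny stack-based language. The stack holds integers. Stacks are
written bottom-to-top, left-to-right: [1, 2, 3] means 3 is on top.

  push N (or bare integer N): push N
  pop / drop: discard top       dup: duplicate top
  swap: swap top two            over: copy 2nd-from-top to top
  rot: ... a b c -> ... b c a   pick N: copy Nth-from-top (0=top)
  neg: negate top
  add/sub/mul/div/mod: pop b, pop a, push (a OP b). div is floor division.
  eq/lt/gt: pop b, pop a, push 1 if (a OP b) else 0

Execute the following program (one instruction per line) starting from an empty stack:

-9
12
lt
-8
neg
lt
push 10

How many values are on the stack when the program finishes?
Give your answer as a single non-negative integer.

After 'push -9': stack = [-9] (depth 1)
After 'push 12': stack = [-9, 12] (depth 2)
After 'lt': stack = [1] (depth 1)
After 'push -8': stack = [1, -8] (depth 2)
After 'neg': stack = [1, 8] (depth 2)
After 'lt': stack = [1] (depth 1)
After 'push 10': stack = [1, 10] (depth 2)

Answer: 2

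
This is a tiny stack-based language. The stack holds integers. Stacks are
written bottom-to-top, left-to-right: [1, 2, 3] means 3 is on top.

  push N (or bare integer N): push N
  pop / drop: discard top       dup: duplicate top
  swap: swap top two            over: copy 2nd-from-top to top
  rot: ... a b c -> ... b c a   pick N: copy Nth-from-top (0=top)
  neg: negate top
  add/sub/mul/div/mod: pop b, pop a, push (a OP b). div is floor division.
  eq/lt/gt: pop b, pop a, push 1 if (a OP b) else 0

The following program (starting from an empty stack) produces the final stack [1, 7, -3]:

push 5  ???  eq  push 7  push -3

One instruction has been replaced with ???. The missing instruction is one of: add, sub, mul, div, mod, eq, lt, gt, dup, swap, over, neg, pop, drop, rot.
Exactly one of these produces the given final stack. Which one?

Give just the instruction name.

Answer: dup

Derivation:
Stack before ???: [5]
Stack after ???:  [5, 5]
The instruction that transforms [5] -> [5, 5] is: dup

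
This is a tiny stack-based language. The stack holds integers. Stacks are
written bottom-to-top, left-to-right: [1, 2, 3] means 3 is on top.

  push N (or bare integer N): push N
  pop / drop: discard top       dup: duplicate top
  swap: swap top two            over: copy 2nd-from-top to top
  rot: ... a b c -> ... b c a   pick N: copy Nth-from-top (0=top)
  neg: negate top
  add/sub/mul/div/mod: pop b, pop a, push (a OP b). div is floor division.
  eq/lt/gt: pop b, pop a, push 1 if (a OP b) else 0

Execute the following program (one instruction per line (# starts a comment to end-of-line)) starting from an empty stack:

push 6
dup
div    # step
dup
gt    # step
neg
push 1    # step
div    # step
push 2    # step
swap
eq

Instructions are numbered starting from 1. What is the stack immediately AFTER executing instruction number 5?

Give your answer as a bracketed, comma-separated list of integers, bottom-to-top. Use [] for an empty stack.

Answer: [0]

Derivation:
Step 1 ('push 6'): [6]
Step 2 ('dup'): [6, 6]
Step 3 ('div'): [1]
Step 4 ('dup'): [1, 1]
Step 5 ('gt'): [0]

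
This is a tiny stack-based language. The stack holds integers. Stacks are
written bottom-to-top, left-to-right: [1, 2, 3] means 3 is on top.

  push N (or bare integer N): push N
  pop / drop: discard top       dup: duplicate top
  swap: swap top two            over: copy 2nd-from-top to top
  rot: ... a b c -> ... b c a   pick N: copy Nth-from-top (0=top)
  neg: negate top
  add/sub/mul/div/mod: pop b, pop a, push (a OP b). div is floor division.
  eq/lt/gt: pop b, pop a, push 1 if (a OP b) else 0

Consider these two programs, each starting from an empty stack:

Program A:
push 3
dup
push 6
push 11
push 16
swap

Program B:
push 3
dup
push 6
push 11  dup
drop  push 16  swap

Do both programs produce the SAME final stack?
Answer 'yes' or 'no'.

Program A trace:
  After 'push 3': [3]
  After 'dup': [3, 3]
  After 'push 6': [3, 3, 6]
  After 'push 11': [3, 3, 6, 11]
  After 'push 16': [3, 3, 6, 11, 16]
  After 'swap': [3, 3, 6, 16, 11]
Program A final stack: [3, 3, 6, 16, 11]

Program B trace:
  After 'push 3': [3]
  After 'dup': [3, 3]
  After 'push 6': [3, 3, 6]
  After 'push 11': [3, 3, 6, 11]
  After 'dup': [3, 3, 6, 11, 11]
  After 'drop': [3, 3, 6, 11]
  After 'push 16': [3, 3, 6, 11, 16]
  After 'swap': [3, 3, 6, 16, 11]
Program B final stack: [3, 3, 6, 16, 11]
Same: yes

Answer: yes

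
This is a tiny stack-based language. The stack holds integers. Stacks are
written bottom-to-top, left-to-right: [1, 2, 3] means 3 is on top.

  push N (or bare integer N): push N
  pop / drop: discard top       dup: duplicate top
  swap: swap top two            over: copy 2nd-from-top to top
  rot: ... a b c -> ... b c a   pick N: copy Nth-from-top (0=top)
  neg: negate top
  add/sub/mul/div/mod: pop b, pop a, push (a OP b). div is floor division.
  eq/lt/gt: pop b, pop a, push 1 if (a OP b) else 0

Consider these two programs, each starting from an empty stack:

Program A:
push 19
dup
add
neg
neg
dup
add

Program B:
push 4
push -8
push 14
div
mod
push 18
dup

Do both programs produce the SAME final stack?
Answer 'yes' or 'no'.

Answer: no

Derivation:
Program A trace:
  After 'push 19': [19]
  After 'dup': [19, 19]
  After 'add': [38]
  After 'neg': [-38]
  After 'neg': [38]
  After 'dup': [38, 38]
  After 'add': [76]
Program A final stack: [76]

Program B trace:
  After 'push 4': [4]
  After 'push -8': [4, -8]
  After 'push 14': [4, -8, 14]
  After 'div': [4, -1]
  After 'mod': [0]
  After 'push 18': [0, 18]
  After 'dup': [0, 18, 18]
Program B final stack: [0, 18, 18]
Same: no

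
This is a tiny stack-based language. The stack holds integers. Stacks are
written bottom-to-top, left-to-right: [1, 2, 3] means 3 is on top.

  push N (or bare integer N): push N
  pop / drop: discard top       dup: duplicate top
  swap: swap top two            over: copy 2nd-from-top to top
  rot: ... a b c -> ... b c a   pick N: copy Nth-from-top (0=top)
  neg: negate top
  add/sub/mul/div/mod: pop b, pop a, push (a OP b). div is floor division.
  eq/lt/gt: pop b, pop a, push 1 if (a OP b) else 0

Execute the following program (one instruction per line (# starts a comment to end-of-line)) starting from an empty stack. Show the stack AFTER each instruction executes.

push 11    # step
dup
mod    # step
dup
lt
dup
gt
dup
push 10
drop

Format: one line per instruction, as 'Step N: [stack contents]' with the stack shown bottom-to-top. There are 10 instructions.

Step 1: [11]
Step 2: [11, 11]
Step 3: [0]
Step 4: [0, 0]
Step 5: [0]
Step 6: [0, 0]
Step 7: [0]
Step 8: [0, 0]
Step 9: [0, 0, 10]
Step 10: [0, 0]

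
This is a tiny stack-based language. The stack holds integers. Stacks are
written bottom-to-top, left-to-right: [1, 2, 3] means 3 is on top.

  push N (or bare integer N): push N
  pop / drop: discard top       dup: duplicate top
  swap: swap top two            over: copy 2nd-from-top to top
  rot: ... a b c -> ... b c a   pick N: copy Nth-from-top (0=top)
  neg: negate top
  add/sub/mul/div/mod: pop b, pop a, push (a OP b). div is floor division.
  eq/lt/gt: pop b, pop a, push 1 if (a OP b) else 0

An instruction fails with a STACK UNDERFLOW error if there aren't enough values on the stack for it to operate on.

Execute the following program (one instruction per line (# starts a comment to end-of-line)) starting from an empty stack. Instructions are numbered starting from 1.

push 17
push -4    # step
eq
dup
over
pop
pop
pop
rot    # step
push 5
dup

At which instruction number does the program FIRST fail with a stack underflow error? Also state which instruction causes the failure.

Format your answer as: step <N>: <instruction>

Step 1 ('push 17'): stack = [17], depth = 1
Step 2 ('push -4'): stack = [17, -4], depth = 2
Step 3 ('eq'): stack = [0], depth = 1
Step 4 ('dup'): stack = [0, 0], depth = 2
Step 5 ('over'): stack = [0, 0, 0], depth = 3
Step 6 ('pop'): stack = [0, 0], depth = 2
Step 7 ('pop'): stack = [0], depth = 1
Step 8 ('pop'): stack = [], depth = 0
Step 9 ('rot'): needs 3 value(s) but depth is 0 — STACK UNDERFLOW

Answer: step 9: rot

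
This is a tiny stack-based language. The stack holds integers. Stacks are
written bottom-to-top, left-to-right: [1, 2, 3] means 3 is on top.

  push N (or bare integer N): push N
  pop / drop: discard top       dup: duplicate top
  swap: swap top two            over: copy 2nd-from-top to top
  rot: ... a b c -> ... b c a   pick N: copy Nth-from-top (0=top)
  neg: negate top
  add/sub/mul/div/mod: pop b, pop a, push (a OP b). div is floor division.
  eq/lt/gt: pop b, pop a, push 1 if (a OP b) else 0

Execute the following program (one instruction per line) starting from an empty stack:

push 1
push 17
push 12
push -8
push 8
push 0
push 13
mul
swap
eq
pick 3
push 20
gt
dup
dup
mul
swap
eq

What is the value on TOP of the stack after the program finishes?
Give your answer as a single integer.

After 'push 1': [1]
After 'push 17': [1, 17]
After 'push 12': [1, 17, 12]
After 'push -8': [1, 17, 12, -8]
After 'push 8': [1, 17, 12, -8, 8]
After 'push 0': [1, 17, 12, -8, 8, 0]
After 'push 13': [1, 17, 12, -8, 8, 0, 13]
After 'mul': [1, 17, 12, -8, 8, 0]
After 'swap': [1, 17, 12, -8, 0, 8]
After 'eq': [1, 17, 12, -8, 0]
After 'pick 3': [1, 17, 12, -8, 0, 17]
After 'push 20': [1, 17, 12, -8, 0, 17, 20]
After 'gt': [1, 17, 12, -8, 0, 0]
After 'dup': [1, 17, 12, -8, 0, 0, 0]
After 'dup': [1, 17, 12, -8, 0, 0, 0, 0]
After 'mul': [1, 17, 12, -8, 0, 0, 0]
After 'swap': [1, 17, 12, -8, 0, 0, 0]
After 'eq': [1, 17, 12, -8, 0, 1]

Answer: 1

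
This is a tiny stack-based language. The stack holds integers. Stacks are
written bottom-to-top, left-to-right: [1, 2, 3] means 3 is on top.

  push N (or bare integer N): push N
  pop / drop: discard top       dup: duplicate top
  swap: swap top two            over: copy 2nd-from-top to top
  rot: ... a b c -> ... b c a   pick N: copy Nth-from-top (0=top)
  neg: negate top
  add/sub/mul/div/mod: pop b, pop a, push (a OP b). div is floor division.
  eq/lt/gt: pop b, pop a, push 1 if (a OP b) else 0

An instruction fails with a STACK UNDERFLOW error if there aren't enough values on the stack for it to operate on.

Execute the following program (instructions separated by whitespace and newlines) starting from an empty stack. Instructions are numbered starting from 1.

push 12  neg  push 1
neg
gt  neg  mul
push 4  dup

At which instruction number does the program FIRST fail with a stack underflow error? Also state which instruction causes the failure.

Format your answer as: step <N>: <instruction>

Answer: step 7: mul

Derivation:
Step 1 ('push 12'): stack = [12], depth = 1
Step 2 ('neg'): stack = [-12], depth = 1
Step 3 ('push 1'): stack = [-12, 1], depth = 2
Step 4 ('neg'): stack = [-12, -1], depth = 2
Step 5 ('gt'): stack = [0], depth = 1
Step 6 ('neg'): stack = [0], depth = 1
Step 7 ('mul'): needs 2 value(s) but depth is 1 — STACK UNDERFLOW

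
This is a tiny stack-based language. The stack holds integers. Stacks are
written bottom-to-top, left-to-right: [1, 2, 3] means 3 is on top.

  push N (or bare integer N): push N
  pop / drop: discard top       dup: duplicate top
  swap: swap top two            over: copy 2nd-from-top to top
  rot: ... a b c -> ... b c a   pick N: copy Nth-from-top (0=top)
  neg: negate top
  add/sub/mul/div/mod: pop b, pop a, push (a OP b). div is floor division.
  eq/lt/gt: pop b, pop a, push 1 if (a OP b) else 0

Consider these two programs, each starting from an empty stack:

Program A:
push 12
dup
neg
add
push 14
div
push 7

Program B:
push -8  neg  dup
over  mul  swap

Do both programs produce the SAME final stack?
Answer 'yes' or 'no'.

Program A trace:
  After 'push 12': [12]
  After 'dup': [12, 12]
  After 'neg': [12, -12]
  After 'add': [0]
  After 'push 14': [0, 14]
  After 'div': [0]
  After 'push 7': [0, 7]
Program A final stack: [0, 7]

Program B trace:
  After 'push -8': [-8]
  After 'neg': [8]
  After 'dup': [8, 8]
  After 'over': [8, 8, 8]
  After 'mul': [8, 64]
  After 'swap': [64, 8]
Program B final stack: [64, 8]
Same: no

Answer: no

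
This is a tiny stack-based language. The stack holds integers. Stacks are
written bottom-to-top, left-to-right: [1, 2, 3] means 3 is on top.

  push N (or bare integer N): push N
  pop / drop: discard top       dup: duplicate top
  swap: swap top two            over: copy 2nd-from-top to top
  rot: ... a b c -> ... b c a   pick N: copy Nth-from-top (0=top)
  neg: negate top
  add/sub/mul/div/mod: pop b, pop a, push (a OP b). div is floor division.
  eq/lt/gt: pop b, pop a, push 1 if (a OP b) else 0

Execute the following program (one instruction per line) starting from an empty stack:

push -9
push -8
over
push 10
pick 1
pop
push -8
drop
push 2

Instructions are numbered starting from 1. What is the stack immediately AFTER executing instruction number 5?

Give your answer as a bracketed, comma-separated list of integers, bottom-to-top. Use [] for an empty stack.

Step 1 ('push -9'): [-9]
Step 2 ('push -8'): [-9, -8]
Step 3 ('over'): [-9, -8, -9]
Step 4 ('push 10'): [-9, -8, -9, 10]
Step 5 ('pick 1'): [-9, -8, -9, 10, -9]

Answer: [-9, -8, -9, 10, -9]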